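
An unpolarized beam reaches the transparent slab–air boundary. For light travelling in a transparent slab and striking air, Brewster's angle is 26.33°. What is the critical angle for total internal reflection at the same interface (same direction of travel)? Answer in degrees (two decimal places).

θ_c ≈ 29.66°

n₂/n₁ = tan 26.33° = 0.4949; the critical angle satisfies sin θ_c = n₂/n₁.
θ_c = arcsin(0.4949) = 29.66°.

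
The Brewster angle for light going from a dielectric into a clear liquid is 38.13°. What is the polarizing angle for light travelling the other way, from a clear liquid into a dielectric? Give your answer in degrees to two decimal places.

θ_B' ≈ 51.87°

tan θ_B' = n₁/n₂ = 1/tan θ_B, so θ_B' = 90° − θ_B.
θ_B' = 90° − 38.13° = 51.87°.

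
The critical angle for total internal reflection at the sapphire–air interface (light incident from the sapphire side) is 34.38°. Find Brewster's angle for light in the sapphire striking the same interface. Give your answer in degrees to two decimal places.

sin θ_c = n₂/n₁, so n₂/n₁ = sin 34.38° = 0.5647.
Brewster: tan θ_B = n₂/n₁ = 0.5647.
θ_B = arctan(0.5647) = 29.45°.

θ_B ≈ 29.45°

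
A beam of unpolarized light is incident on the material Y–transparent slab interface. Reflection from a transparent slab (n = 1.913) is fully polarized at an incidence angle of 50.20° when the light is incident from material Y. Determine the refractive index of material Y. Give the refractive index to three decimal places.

At the Brewster angle, tan θ_B = n₂/n₁ with n₁ on the incident side (material Y) and n₂ on the transmitted side (a transparent slab).
n₁ = n₂ / tan θ_B = 1.913 / tan 50.20° = 1.594.

n ≈ 1.594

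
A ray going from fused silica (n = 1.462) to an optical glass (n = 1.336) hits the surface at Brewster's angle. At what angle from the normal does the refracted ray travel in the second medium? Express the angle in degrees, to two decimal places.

θ_t ≈ 47.58°

tan θ_B = n₂/n₁ = 1.336/1.462 = 0.9138, so θ_B = 42.42°.
At Brewster's angle the reflected and refracted rays are perpendicular, so θ_t = 90° − θ_B = 90° − 42.42° = 47.58°.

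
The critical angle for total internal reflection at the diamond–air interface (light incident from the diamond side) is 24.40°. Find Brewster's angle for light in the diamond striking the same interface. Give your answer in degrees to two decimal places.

θ_B ≈ 22.45°

n₂/n₁ = sin θ_c = sin 24.40° = 0.4131.
tan θ_B equals the same ratio, so θ_B = arctan(0.4131) = 22.45°.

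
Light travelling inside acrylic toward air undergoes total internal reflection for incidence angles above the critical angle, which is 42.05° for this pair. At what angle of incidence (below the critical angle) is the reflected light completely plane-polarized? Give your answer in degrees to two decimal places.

θ_B ≈ 33.81°

n₂/n₁ = sin θ_c = sin 42.05° = 0.6698.
tan θ_B equals the same ratio, so θ_B = arctan(0.6698) = 33.81°.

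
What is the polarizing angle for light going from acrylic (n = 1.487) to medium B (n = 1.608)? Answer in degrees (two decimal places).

At Brewster's angle the reflected and refracted rays are perpendicular, which with Snell's law gives tan θ_B = n₂/n₁.
tan θ_B = n₂/n₁ = 1.608/1.487 = 1.0814.
θ_B = arctan(1.0814) = 47.24°.

θ_B ≈ 47.24°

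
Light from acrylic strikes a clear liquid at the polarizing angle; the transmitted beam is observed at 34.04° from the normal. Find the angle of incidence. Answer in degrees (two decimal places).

θ_B ≈ 55.96°

Since the reflected and refracted rays are at right angles at the polarizing angle, θ_B + θ_t = 90°.
θ_B = 90° − 34.04° = 55.96°.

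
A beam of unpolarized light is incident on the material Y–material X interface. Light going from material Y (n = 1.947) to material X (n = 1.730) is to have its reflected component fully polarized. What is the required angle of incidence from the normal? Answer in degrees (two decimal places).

θ_B ≈ 41.62°

At Brewster's angle the reflected and refracted rays are perpendicular, which with Snell's law gives tan θ_B = n₂/n₁.
Here n₂/n₁ = 1.730/1.947 = 0.8885, and Brewster's law gives tan θ_B = n₂/n₁.
So θ_B = arctan 0.8885 = 41.62°.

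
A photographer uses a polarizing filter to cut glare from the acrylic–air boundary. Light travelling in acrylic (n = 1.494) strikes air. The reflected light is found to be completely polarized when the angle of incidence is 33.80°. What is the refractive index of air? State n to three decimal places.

n ≈ 1.000

Brewster's law: tan θ_B = n₂/n₁ (light incident in acrylic, refracted into air).
n₂ = n₁ tan θ_B = 1.494 × tan 33.80° = 1.000.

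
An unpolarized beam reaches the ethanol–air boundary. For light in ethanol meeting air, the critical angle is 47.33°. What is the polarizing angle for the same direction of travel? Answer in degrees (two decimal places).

At the critical angle sin θ_c = n₂/n₁, giving n₂/n₁ = sin 47.33° = 0.7353.
Then tan θ_B = n₂/n₁ = 0.7353, so θ_B = arctan 0.7353 = 36.33°.

θ_B ≈ 36.33°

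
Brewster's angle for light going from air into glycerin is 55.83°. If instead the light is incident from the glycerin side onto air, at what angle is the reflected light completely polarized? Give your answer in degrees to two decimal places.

Reversing the direction swaps n₁ and n₂, so tan θ_B' = 1/tan θ_B and θ_B' = 90° − θ_B.
Hence θ_B' = 90° − 55.83° = 34.17°.

θ_B' ≈ 34.17°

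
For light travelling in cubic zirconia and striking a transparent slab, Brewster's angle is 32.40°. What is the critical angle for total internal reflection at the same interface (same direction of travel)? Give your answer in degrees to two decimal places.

From Brewster, n₂/n₁ = tan θ_B = tan 32.40° = 0.6346.
Then sin θ_c = n₂/n₁ = 0.6346, so θ_c = arcsin 0.6346 = 39.39°.

θ_c ≈ 39.39°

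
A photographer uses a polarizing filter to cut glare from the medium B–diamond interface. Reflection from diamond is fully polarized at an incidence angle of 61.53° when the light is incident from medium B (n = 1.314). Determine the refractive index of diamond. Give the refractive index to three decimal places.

Brewster's law: tan θ_B = n₂/n₁ (light incident in medium B, refracted into diamond).
n₂ = n₁ tan θ_B = 1.314 × tan 61.53° = 2.423.

n ≈ 2.423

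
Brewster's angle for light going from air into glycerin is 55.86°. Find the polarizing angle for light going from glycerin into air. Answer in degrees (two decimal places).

The two Brewster angles are complementary: θ_B' = 90° − θ_B = 90° − 55.86° = 34.14°.

θ_B' ≈ 34.14°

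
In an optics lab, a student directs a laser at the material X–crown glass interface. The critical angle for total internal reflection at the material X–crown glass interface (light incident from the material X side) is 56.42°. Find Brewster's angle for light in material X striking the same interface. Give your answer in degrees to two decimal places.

θ_B ≈ 39.80°

n₂/n₁ = sin θ_c = sin 56.42° = 0.8331.
tan θ_B equals the same ratio, so θ_B = arctan(0.8331) = 39.80°.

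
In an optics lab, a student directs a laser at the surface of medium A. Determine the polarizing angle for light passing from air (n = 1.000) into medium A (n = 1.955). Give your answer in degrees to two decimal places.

θ_B ≈ 62.91°

The reflected p-component vanishes when tan θ_B = n₂/n₁.
Here n₂/n₁ = 1.955/1.000 = 1.9550, and Brewster's law gives tan θ_B = n₂/n₁.
So θ_B = arctan 1.9550 = 62.91°.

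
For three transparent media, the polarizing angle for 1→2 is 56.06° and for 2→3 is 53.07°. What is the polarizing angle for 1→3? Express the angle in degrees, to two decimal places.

θ_B ≈ 63.17°

Each Brewster angle gives a ratio: n₂/n₁ = tan 56.06° = 1.4859, n₃/n₂ = tan 53.07° = 1.3304.
So n₃/n₁ = (n₂/n₁)(n₃/n₂) = 1.4859 × 1.3304 = 1.9769.
θ_B(1→3) = arctan(1.9769) = 63.17°.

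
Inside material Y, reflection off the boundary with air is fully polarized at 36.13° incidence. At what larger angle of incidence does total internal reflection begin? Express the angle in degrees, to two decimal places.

tan θ_B = n₂/n₁ = tan 36.13° = 0.7300.
Total internal reflection: sin θ_c = n₂/n₁ = 0.7300.
θ_c = arcsin(0.7300) = 46.89°.

θ_c ≈ 46.89°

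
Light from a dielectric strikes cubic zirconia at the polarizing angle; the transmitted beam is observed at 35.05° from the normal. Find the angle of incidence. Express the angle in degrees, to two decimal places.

θ_B ≈ 54.95°

Since the reflected and refracted rays are at right angles at the polarizing angle, θ_B + θ_t = 90°.
θ_B = 90° − 35.05° = 54.95°.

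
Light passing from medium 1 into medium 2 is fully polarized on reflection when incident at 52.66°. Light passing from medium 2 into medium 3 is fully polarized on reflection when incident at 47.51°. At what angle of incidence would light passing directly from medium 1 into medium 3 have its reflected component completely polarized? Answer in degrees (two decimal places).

tan θ_B(1→2) = n₂/n₁ = tan 52.66° = 1.3108.
tan θ_B(2→3) = n₃/n₂ = tan 47.51° = 1.0917.
Multiplying, n₃/n₁ = 1.3108 × 1.0917 = 1.4310, and θ_B(1→3) = arctan 1.4310 = 55.05°.

θ_B ≈ 55.05°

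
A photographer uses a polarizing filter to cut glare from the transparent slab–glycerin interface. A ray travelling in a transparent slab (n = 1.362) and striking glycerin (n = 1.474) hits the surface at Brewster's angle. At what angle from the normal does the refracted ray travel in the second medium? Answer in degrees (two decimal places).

θ_t ≈ 42.74°

θ_B = arctan(n₂/n₁) = arctan(1.474/1.362) = 47.26°.
At Brewster's angle the reflected and refracted rays are perpendicular, so θ_t = 90° − θ_B = 90° − 47.26° = 42.74°.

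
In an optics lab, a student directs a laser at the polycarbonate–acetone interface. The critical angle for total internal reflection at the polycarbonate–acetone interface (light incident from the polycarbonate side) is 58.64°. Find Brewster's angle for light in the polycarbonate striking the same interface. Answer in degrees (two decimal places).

sin θ_c = n₂/n₁, so n₂/n₁ = sin 58.64° = 0.8539.
Brewster: tan θ_B = n₂/n₁ = 0.8539.
θ_B = arctan(0.8539) = 40.49°.

θ_B ≈ 40.49°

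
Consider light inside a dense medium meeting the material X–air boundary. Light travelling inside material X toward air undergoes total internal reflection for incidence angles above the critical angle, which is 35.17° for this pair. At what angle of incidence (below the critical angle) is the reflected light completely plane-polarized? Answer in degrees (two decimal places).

θ_B ≈ 29.94°

n₂/n₁ = sin θ_c = sin 35.17° = 0.5760.
tan θ_B equals the same ratio, so θ_B = arctan(0.5760) = 29.94°.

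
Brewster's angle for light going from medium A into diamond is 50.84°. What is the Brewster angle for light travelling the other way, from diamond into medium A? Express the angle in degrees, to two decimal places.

The two Brewster angles are complementary: θ_B' = 90° − θ_B = 90° − 50.84° = 39.16°.

θ_B' ≈ 39.16°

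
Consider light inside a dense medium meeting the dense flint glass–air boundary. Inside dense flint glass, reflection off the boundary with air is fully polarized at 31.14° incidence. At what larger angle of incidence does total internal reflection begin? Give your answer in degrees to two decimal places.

θ_c ≈ 37.17°

n₂/n₁ = tan 31.14° = 0.6042; the critical angle satisfies sin θ_c = n₂/n₁.
θ_c = arcsin(0.6042) = 37.17°.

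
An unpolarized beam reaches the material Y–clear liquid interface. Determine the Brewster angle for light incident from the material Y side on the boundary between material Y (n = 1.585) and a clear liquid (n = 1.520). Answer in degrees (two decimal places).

θ_B ≈ 43.80°

tan θ_B = n₂/n₁ = 1.520/1.585 = 0.9590.
So θ_B = arctan 0.9590 = 43.80°.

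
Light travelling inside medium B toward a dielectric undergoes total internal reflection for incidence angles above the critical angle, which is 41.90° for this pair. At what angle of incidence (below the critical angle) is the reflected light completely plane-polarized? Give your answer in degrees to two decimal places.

n₂/n₁ = sin θ_c = sin 41.90° = 0.6678.
tan θ_B equals the same ratio, so θ_B = arctan(0.6678) = 33.74°.

θ_B ≈ 33.74°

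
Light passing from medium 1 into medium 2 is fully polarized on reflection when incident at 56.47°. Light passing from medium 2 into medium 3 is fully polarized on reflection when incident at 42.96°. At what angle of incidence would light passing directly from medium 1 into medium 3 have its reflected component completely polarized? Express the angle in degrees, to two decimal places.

tan θ_B(1→2) = n₂/n₁ = tan 56.47° = 1.5091.
tan θ_B(2→3) = n₃/n₂ = tan 42.96° = 0.9312.
n₃/n₁ = 1.4053. Then tan θ_B(1→3) = n₃/n₁, so θ_B(1→3) = arctan(1.4053) = 54.56°.

θ_B ≈ 54.56°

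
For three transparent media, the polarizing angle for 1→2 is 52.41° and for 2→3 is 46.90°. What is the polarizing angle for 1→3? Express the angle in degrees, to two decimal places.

n₂/n₁ = tan 52.41° = 1.2990 and n₃/n₂ = tan 46.90° = 1.0686.
So n₃/n₁ = (n₂/n₁)(n₃/n₂) = 1.2990 × 1.0686 = 1.3881.
θ_B(1→3) = arctan(1.3881) = 54.23°.

θ_B ≈ 54.23°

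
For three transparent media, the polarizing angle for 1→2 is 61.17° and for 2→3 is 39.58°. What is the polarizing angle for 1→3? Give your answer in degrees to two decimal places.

θ_B ≈ 56.34°

Each Brewster angle gives a ratio: n₂/n₁ = tan 61.17° = 1.8167, n₃/n₂ = tan 39.58° = 0.8267.
n₃/n₁ = 1.5019. Then tan θ_B(1→3) = n₃/n₁, so θ_B(1→3) = arctan(1.5019) = 56.34°.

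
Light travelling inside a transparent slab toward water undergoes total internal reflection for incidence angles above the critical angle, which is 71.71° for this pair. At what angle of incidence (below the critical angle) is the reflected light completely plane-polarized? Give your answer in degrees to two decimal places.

θ_B ≈ 43.52°

n₂/n₁ = sin θ_c = sin 71.71° = 0.9495.
tan θ_B equals the same ratio, so θ_B = arctan(0.9495) = 43.52°.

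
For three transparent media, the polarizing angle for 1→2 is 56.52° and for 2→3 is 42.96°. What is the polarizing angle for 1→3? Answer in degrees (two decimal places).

θ_B ≈ 54.62°

tan θ_B(1→2) = n₂/n₁ = tan 56.52° = 1.5120.
tan θ_B(2→3) = n₃/n₂ = tan 42.96° = 0.9312.
n₃/n₁ = 1.4080. Then tan θ_B(1→3) = n₃/n₁, so θ_B(1→3) = arctan(1.4080) = 54.62°.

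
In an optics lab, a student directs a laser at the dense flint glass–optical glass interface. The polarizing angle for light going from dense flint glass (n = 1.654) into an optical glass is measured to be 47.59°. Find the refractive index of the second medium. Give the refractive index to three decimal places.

Brewster's law: tan θ_B = n₂/n₁ (light incident in dense flint glass, refracted into an optical glass).
n₂ = n₁ tan θ_B = 1.654 × tan 47.59° = 1.811.

n ≈ 1.811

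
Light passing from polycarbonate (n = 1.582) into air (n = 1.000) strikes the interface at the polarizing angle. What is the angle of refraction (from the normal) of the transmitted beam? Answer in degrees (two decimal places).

First find Brewster's angle: tan θ_B = 1.000/1.582 = 0.6321, giving θ_B = 32.30°.
At Brewster's angle the reflected and refracted rays are perpendicular, so θ_t = 90° − θ_B = 90° − 32.30° = 57.70°.

θ_t ≈ 57.70°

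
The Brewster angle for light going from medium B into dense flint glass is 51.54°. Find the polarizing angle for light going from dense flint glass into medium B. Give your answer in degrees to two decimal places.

tan θ_B' = n₁/n₂ = 1/tan θ_B, so θ_B' = 90° − θ_B.
θ_B' = 90° − 51.54° = 38.46°.

θ_B' ≈ 38.46°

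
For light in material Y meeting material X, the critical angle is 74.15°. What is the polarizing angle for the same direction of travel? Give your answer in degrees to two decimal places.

θ_B ≈ 43.89°

sin θ_c = n₂/n₁, so n₂/n₁ = sin 74.15° = 0.9620.
Brewster: tan θ_B = n₂/n₁ = 0.9620.
θ_B = arctan(0.9620) = 43.89°.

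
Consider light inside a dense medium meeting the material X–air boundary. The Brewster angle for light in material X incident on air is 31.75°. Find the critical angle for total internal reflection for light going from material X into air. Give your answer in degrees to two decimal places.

θ_c ≈ 38.23°

n₂/n₁ = tan 31.75° = 0.6188; the critical angle satisfies sin θ_c = n₂/n₁.
θ_c = arcsin(0.6188) = 38.23°.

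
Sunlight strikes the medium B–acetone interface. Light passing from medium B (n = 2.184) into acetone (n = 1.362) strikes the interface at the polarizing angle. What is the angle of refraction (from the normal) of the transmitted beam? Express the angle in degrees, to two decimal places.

θ_t ≈ 58.05°

tan θ_B = n₂/n₁ = 1.362/2.184 = 0.6236, so θ_B = 31.95°.
Since θ_B + θ_t = 90° at Brewster incidence, θ_t = 90° − 31.95° = 58.05°.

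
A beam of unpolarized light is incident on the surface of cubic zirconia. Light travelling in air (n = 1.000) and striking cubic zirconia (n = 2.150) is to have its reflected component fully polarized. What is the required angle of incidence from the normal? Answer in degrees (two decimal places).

θ_B ≈ 65.06°

tan θ_B = n₂/n₁ = 2.150/1.000 = 2.1500.
So θ_B = arctan 2.1500 = 65.06°.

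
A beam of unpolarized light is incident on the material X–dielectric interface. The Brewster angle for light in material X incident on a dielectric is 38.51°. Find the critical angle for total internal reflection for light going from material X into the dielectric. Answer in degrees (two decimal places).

θ_c ≈ 52.72°

tan θ_B = n₂/n₁ = tan 38.51° = 0.7957.
Total internal reflection: sin θ_c = n₂/n₁ = 0.7957.
θ_c = arcsin(0.7957) = 52.72°.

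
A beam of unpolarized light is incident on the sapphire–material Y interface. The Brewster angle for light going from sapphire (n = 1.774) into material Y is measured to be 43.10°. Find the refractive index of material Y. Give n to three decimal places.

Brewster's law: tan θ_B = n₂/n₁ (light incident in sapphire, refracted into material Y).
n₂ = n₁ tan θ_B = 1.774 × tan 43.10° = 1.660.

n ≈ 1.660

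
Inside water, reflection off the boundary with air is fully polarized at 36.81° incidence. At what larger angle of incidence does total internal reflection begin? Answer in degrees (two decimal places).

θ_c ≈ 48.45°

From Brewster, n₂/n₁ = tan θ_B = tan 36.81° = 0.7484.
Then sin θ_c = n₂/n₁ = 0.7484, so θ_c = arcsin 0.7484 = 48.45°.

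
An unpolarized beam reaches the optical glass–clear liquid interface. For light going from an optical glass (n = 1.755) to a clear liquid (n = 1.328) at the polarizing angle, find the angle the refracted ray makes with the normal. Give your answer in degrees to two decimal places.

θ_t ≈ 52.89°

θ_B = arctan(n₂/n₁) = arctan(1.328/1.755) = 37.11°.
The refracted ray is perpendicular to the reflected ray, so θ_t = 90° − θ_B = 52.89°.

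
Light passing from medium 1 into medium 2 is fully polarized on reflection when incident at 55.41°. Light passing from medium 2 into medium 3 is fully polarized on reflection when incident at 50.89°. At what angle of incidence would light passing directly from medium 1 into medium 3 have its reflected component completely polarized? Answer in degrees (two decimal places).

n₂/n₁ = tan 55.41° = 1.4501 and n₃/n₂ = tan 50.89° = 1.2301.
So n₃/n₁ = (n₂/n₁)(n₃/n₂) = 1.4501 × 1.2301 = 1.7837.
θ_B(1→3) = arctan(1.7837) = 60.72°.

θ_B ≈ 60.72°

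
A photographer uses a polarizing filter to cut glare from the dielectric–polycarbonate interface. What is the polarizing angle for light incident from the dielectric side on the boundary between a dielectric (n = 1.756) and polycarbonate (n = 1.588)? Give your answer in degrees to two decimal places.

θ_B ≈ 42.12°

At Brewster's angle the reflected and refracted rays are perpendicular, which with Snell's law gives tan θ_B = n₂/n₁.
Brewster's condition: tan θ_B = n₂/n₁ = 1.588/1.756 = 0.9043.
So θ_B = arctan 0.9043 = 42.12°.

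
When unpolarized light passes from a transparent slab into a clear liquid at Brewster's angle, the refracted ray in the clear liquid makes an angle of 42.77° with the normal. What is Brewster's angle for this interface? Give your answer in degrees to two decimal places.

At Brewster's angle the reflected and refracted rays are perpendicular, so θ_B + θ_t = 90°.
θ_B = 90° − 42.77° = 47.23°.

θ_B ≈ 47.23°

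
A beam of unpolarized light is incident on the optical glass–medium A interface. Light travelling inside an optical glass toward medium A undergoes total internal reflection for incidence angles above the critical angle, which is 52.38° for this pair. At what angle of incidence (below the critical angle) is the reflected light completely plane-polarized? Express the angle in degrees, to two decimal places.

n₂/n₁ = sin θ_c = sin 52.38° = 0.7921.
tan θ_B equals the same ratio, so θ_B = arctan(0.7921) = 38.38°.

θ_B ≈ 38.38°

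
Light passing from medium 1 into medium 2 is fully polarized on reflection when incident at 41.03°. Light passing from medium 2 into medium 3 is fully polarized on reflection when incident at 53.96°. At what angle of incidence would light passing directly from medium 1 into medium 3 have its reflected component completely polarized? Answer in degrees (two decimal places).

tan θ_B(1→2) = n₂/n₁ = tan 41.03° = 0.8702.
tan θ_B(2→3) = n₃/n₂ = tan 53.96° = 1.3744.
n₃/n₁ = 1.1960. Then tan θ_B(1→3) = n₃/n₁, so θ_B(1→3) = arctan(1.1960) = 50.10°.

θ_B ≈ 50.10°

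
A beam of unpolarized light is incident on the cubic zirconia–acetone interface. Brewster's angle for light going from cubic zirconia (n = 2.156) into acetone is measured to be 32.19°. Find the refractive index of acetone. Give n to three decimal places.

Brewster's law: tan θ_B = n₂/n₁ (light incident in cubic zirconia, refracted into acetone).
n₂ = n₁ tan θ_B = 2.156 × tan 32.19° = 1.357.

n ≈ 1.357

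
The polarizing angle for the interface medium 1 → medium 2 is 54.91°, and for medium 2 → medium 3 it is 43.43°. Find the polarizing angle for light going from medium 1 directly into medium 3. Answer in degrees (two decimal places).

Each Brewster angle gives a ratio: n₂/n₁ = tan 54.91° = 1.4234, n₃/n₂ = tan 43.43° = 0.9466.
So n₃/n₁ = (n₂/n₁)(n₃/n₂) = 1.4234 × 0.9466 = 1.3474.
θ_B(1→3) = arctan(1.3474) = 53.42°.

θ_B ≈ 53.42°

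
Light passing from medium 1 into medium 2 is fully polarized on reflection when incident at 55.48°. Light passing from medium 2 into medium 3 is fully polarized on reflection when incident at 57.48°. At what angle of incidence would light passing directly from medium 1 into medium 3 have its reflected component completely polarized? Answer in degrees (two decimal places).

tan θ_B(1→2) = n₂/n₁ = tan 55.48° = 1.4539.
tan θ_B(2→3) = n₃/n₂ = tan 57.48° = 1.5685.
So n₃/n₁ = (n₂/n₁)(n₃/n₂) = 1.4539 × 1.5685 = 2.2804.
θ_B(1→3) = arctan(2.2804) = 66.32°.

θ_B ≈ 66.32°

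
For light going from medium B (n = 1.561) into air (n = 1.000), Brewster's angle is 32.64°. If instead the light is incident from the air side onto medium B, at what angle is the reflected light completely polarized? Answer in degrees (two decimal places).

θ_B' ≈ 57.36°

Reversing the direction swaps n₁ and n₂, so tan θ_B' = 1/tan θ_B and θ_B' = 90° − θ_B.
Hence θ_B' = 90° − 32.64° = 57.36°.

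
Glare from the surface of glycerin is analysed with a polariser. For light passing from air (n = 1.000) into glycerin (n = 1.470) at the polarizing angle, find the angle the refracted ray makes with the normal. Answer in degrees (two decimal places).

First find Brewster's angle: tan θ_B = 1.470/1.000 = 1.4700, giving θ_B = 55.77°.
The refracted ray is perpendicular to the reflected ray, so θ_t = 90° − θ_B = 34.23°.

θ_t ≈ 34.23°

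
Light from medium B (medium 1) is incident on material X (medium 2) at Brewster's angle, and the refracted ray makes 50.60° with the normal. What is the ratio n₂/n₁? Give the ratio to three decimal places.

At Brewster incidence θ_B = 90° − θ_t = 90° − 50.60° = 39.40°.
tan θ_B = n₂/n₁, so n₂/n₁ = tan 39.40° = 0.821.

n₂/n₁ ≈ 0.821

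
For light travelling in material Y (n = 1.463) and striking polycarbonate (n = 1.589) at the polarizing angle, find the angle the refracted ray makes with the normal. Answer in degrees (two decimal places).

First find Brewster's angle: tan θ_B = 1.589/1.463 = 1.0861, giving θ_B = 47.36°.
The refracted ray is perpendicular to the reflected ray, so θ_t = 90° − θ_B = 42.64°.

θ_t ≈ 42.64°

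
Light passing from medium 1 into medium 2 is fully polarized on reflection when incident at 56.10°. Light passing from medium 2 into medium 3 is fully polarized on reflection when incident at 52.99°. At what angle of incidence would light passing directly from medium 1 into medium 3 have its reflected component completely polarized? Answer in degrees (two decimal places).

θ_B ≈ 63.14°

n₂/n₁ = tan 56.10° = 1.4882 and n₃/n₂ = tan 52.99° = 1.3266.
n₃/n₁ = 1.9741. Then tan θ_B(1→3) = n₃/n₁, so θ_B(1→3) = arctan(1.9741) = 63.14°.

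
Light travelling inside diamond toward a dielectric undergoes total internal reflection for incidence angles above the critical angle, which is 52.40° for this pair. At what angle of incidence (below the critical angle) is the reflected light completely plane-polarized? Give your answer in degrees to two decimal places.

n₂/n₁ = sin θ_c = sin 52.40° = 0.7923.
tan θ_B equals the same ratio, so θ_B = arctan(0.7923) = 38.39°.

θ_B ≈ 38.39°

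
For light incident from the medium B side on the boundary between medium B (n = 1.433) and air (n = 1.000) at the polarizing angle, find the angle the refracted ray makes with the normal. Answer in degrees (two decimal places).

θ_t ≈ 55.09°

First find Brewster's angle: tan θ_B = 1.000/1.433 = 0.6978, giving θ_B = 34.91°.
The refracted ray is perpendicular to the reflected ray, so θ_t = 90° − θ_B = 55.09°.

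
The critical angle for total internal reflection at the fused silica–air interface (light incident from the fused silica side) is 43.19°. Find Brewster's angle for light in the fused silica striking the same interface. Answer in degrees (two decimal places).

sin θ_c = n₂/n₁, so n₂/n₁ = sin 43.19° = 0.6844.
Brewster: tan θ_B = n₂/n₁ = 0.6844.
θ_B = arctan(0.6844) = 34.39°.

θ_B ≈ 34.39°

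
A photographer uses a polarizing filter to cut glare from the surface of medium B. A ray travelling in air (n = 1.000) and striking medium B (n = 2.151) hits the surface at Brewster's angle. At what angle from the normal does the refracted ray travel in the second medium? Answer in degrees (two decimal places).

tan θ_B = n₂/n₁ = 2.151/1.000 = 2.1510, so θ_B = 65.07°.
Since θ_B + θ_t = 90° at Brewster incidence, θ_t = 90° − 65.07° = 24.93°.

θ_t ≈ 24.93°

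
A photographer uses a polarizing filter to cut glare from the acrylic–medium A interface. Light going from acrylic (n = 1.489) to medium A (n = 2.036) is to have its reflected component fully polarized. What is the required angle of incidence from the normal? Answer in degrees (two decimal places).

At Brewster's angle the reflected and refracted rays are perpendicular, which with Snell's law gives tan θ_B = n₂/n₁.
tan θ_B = n₂/n₁ = 2.036/1.489 = 1.3674.
θ_B = arctan(1.3674) = 53.82°.

θ_B ≈ 53.82°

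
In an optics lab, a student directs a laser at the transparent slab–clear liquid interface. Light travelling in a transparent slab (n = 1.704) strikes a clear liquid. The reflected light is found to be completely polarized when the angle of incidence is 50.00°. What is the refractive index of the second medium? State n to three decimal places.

Brewster's law: tan θ_B = n₂/n₁ (light incident in a transparent slab, refracted into a clear liquid).
n₂ = n₁ tan θ_B = 1.704 × tan 50.00° = 2.031.

n ≈ 2.031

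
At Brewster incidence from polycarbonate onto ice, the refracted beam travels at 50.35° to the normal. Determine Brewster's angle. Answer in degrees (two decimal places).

Since the reflected and refracted rays are at right angles at the polarizing angle, θ_B + θ_t = 90°.
θ_B = 90° − 50.35° = 39.65°.

θ_B ≈ 39.65°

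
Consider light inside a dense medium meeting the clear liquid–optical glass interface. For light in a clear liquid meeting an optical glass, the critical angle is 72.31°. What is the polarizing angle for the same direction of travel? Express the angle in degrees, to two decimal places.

At the critical angle sin θ_c = n₂/n₁, giving n₂/n₁ = sin 72.31° = 0.9527.
Then tan θ_B = n₂/n₁ = 0.9527, so θ_B = arctan 0.9527 = 43.61°.

θ_B ≈ 43.61°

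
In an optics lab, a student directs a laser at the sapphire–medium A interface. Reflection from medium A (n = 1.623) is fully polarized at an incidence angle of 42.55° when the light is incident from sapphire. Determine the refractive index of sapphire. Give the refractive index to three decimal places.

Full polarization of the reflected beam means tan θ_B = n₂/n₁, where n₁ is the incident medium (sapphire).
n₁ = n₂ / tan θ_B = 1.623 / tan 42.55° = 1.768.

n ≈ 1.768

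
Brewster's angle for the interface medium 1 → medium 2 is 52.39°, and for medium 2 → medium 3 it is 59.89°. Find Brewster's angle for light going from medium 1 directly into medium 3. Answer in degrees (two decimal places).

Each Brewster angle gives a ratio: n₂/n₁ = tan 52.39° = 1.2981, n₃/n₂ = tan 59.89° = 1.7244.
n₃/n₁ = 2.2384. Then tan θ_B(1→3) = n₃/n₁, so θ_B(1→3) = arctan(2.2384) = 65.93°.

θ_B ≈ 65.93°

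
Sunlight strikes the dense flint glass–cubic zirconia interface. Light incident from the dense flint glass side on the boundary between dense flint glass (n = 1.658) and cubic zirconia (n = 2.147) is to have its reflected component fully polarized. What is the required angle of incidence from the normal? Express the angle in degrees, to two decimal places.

Brewster's condition: tan θ_B = n₂/n₁ = 2.147/1.658 = 1.2949.
θ_B = arctan(1.2949) = 52.32°.

θ_B ≈ 52.32°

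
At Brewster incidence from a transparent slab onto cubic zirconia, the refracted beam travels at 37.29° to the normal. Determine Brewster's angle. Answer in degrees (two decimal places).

θ_B ≈ 52.71°

Since the reflected and refracted rays are at right angles at the polarizing angle, θ_B + θ_t = 90°.
θ_B = 90° − 37.29° = 52.71°.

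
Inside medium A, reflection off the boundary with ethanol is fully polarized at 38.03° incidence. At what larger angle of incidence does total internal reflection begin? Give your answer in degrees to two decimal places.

From Brewster, n₂/n₁ = tan θ_B = tan 38.03° = 0.7821.
Then sin θ_c = n₂/n₁ = 0.7821, so θ_c = arcsin 0.7821 = 51.46°.

θ_c ≈ 51.46°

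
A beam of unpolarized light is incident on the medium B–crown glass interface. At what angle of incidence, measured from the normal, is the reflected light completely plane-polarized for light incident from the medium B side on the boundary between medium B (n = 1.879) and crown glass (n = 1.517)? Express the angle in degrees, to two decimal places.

At Brewster's angle the reflected and refracted rays are perpendicular, which with Snell's law gives tan θ_B = n₂/n₁.
Here n₂/n₁ = 1.517/1.879 = 0.8073, and Brewster's law gives tan θ_B = n₂/n₁.
θ_B = arctan(0.8073) = 38.92°.

θ_B ≈ 38.92°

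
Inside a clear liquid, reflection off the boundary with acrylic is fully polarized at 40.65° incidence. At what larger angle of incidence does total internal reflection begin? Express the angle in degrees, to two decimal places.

θ_c ≈ 59.16°

n₂/n₁ = tan 40.65° = 0.8586; the critical angle satisfies sin θ_c = n₂/n₁.
θ_c = arcsin(0.8586) = 59.16°.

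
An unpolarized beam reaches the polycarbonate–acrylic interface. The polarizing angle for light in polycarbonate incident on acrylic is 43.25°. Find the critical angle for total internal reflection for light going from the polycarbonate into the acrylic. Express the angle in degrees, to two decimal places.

n₂/n₁ = tan 43.25° = 0.9407; the critical angle satisfies sin θ_c = n₂/n₁.
θ_c = arcsin(0.9407) = 70.17°.

θ_c ≈ 70.17°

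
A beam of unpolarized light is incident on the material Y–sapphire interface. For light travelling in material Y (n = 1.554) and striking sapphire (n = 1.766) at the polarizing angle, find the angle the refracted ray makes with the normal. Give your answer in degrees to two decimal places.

tan θ_B = n₂/n₁ = 1.766/1.554 = 1.1364, so θ_B = 48.65°.
At Brewster's angle the reflected and refracted rays are perpendicular, so θ_t = 90° − θ_B = 90° − 48.65° = 41.35°.

θ_t ≈ 41.35°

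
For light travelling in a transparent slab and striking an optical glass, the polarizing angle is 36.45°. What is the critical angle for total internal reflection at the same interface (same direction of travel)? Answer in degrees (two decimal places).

θ_c ≈ 47.61°

From Brewster, n₂/n₁ = tan θ_B = tan 36.45° = 0.7386.
Then sin θ_c = n₂/n₁ = 0.7386, so θ_c = arcsin 0.7386 = 47.61°.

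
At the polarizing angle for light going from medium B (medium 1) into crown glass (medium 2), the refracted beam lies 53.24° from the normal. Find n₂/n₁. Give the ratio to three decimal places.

n₂/n₁ ≈ 0.747

θ_B + θ_t = 90°, so θ_B = 90° − 53.24° = 36.76°.
Then n₂/n₁ = tan θ_B = tan 36.76° = 0.747.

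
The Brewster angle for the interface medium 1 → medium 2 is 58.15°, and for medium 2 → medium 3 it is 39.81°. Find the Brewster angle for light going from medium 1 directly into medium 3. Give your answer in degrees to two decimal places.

n₂/n₁ = tan 58.15° = 1.6097 and n₃/n₂ = tan 39.81° = 0.8335.
Multiplying, n₃/n₁ = 1.6097 × 0.8335 = 1.3416, and θ_B(1→3) = arctan 1.3416 = 53.30°.

θ_B ≈ 53.30°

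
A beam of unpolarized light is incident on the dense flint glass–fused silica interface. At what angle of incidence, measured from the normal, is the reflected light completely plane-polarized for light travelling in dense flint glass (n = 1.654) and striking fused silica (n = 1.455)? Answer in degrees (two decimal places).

θ_B ≈ 41.34°

Brewster's condition: tan θ_B = n₂/n₁ = 1.455/1.654 = 0.8797.
So θ_B = arctan 0.8797 = 41.34°.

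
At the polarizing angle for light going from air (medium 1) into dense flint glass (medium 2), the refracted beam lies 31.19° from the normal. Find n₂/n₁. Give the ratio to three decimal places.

θ_B + θ_t = 90°, so θ_B = 90° − 31.19° = 58.81°.
Then n₂/n₁ = tan θ_B = tan 58.81° = 1.652.

n₂/n₁ ≈ 1.652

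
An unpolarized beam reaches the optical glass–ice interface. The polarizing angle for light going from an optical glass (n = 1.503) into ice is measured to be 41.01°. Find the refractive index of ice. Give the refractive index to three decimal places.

n ≈ 1.307

Brewster's law: tan θ_B = n₂/n₁ (light incident in an optical glass, refracted into ice).
n₂ = n₁ tan θ_B = 1.503 × tan 41.01° = 1.307.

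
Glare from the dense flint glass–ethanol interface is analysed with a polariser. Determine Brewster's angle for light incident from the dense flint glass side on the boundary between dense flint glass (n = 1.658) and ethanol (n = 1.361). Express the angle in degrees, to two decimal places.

Here n₂/n₁ = 1.361/1.658 = 0.8209, and Brewster's law gives tan θ_B = n₂/n₁.
So θ_B = arctan 0.8209 = 39.38°.

θ_B ≈ 39.38°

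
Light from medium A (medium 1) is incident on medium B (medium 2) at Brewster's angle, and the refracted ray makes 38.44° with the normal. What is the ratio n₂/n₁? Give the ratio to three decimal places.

n₂/n₁ ≈ 1.260

At Brewster incidence θ_B = 90° − θ_t = 90° − 38.44° = 51.56°.
Then n₂/n₁ = tan θ_B = tan 51.56° = 1.260.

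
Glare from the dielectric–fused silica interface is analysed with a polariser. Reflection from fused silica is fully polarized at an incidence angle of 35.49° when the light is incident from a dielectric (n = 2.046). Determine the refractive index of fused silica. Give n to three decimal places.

n ≈ 1.459

Full polarization of the reflected beam means tan θ_B = n₂/n₁, where n₁ is the incident medium (a dielectric).
n₂ = n₁ tan θ_B = 2.046 × tan 35.49° = 1.459.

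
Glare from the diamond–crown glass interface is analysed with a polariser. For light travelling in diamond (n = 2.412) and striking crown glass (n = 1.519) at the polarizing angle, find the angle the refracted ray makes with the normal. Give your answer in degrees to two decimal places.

tan θ_B = n₂/n₁ = 1.519/2.412 = 0.6298, so θ_B = 32.20°.
At Brewster's angle the reflected and refracted rays are perpendicular, so θ_t = 90° − θ_B = 90° − 32.20° = 57.80°.

θ_t ≈ 57.80°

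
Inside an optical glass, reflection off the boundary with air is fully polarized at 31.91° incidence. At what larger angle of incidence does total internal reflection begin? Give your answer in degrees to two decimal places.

n₂/n₁ = tan 31.91° = 0.6227; the critical angle satisfies sin θ_c = n₂/n₁.
θ_c = arcsin(0.6227) = 38.51°.

θ_c ≈ 38.51°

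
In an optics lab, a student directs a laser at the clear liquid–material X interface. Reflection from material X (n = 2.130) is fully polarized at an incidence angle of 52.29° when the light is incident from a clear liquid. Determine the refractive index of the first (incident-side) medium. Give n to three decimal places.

At Brewster's angle, tan θ_B = n₂/n₁ with n₁ on the incident side (a clear liquid) and n₂ on the transmitted side (material X).
n₁ = n₂ / tan θ_B = 2.130 / tan 52.29° = 1.647.

n ≈ 1.647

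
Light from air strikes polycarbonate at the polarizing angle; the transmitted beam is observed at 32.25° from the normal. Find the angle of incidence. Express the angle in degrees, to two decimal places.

At Brewster's angle the reflected and refracted rays are perpendicular, so θ_B + θ_t = 90°.
So θ_B = 90° − θ_t = 90° − 32.25° = 57.75°.

θ_B ≈ 57.75°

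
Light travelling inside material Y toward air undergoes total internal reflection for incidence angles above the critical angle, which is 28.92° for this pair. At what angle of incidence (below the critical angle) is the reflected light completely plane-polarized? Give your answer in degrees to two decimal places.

θ_B ≈ 25.81°

At the critical angle sin θ_c = n₂/n₁, giving n₂/n₁ = sin 28.92° = 0.4836.
Then tan θ_B = n₂/n₁ = 0.4836, so θ_B = arctan 0.4836 = 25.81°.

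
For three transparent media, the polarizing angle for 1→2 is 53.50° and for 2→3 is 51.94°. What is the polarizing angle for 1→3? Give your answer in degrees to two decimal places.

θ_B ≈ 59.91°

n₂/n₁ = tan 53.50° = 1.3514 and n₃/n₂ = tan 51.94° = 1.2772.
n₃/n₁ = 1.7260. Then tan θ_B(1→3) = n₃/n₁, so θ_B(1→3) = arctan(1.7260) = 59.91°.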